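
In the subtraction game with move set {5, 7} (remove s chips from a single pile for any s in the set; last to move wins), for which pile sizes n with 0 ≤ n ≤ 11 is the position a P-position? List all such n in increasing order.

Grundy values for subtraction set {5, 7}:
k:     0  1  2  3  4  5  6  7  8  9 10 11
g(k):  0  0  0  0  0  1  1  1  1  1  2  2
The P-positions (g = 0) in 0..11 are 0, 1, 2, 3, 4.

0, 1, 2, 3, 4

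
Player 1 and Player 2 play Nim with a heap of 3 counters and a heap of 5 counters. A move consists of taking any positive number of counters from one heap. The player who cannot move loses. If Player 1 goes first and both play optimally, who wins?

Player 1 wins

Nim-sum: 3 ^ 5 = 6.
The nim-sum is 6 ≠ 0, so this is an N-position: the player to move can win; Player 1 has a winning move.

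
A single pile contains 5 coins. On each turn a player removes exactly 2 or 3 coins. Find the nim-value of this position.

Build the Grundy sequence with g(k) = mex{g(k−s) : s ∈ {2, 3}, s ≤ k}:
g(0) = mex{} = 0
g(1) = mex{} = 0
g(2) = mex{0} = 1
g(3) = mex{0} = 1
g(4) = mex{0,1} = 2
g(5) = mex{1} = 0
So g(5) = 0.

0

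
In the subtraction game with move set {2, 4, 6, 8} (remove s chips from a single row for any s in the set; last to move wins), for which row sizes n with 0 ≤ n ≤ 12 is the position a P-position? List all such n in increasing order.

Compute g(0), g(1), … for moves {2, 4, 6, 8}:
g(0) = mex{} = 0
g(1) = mex{} = 0
g(2) = mex{0} = 1
g(3) = mex{0} = 1
g(4) = mex{0,1} = 2
g(5) = mex{0,1} = 2
g(6) = mex{0,1,2} = 3
g(7) = mex{0,1,2} = 3
g(8) = mex{0,1,2,3} = 4
g(9) = mex{0,1,2,3} = 4
g(10) = mex{1,2,3,4} = 0
g(11) = mex{1,2,3,4} = 0
g(12) = mex{0,2,3,4} = 1
The P-positions (g = 0) in 0..12 are 0, 1, 10, 11.

0, 1, 10, 11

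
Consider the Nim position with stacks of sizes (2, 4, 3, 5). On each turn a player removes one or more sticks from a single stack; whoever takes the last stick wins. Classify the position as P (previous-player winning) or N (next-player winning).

In binary:
  010  (2)
  100  (4)
  011  (3)
  101  (5)
  ---
  000  (0)
The nim-sum is 0, so this is a P-position: the player to move is in a losing position under optimal play.

P-position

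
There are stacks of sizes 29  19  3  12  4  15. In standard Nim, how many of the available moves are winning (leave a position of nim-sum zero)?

3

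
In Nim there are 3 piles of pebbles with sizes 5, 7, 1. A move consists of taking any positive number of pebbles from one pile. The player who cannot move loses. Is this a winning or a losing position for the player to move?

Compute the nim-sum pairwise:
5 ^ 7 = 2
2 ^ 1 = 3
The nim-sum is 3 ≠ 0, so this is an N-position: the player to move can win.

Winning position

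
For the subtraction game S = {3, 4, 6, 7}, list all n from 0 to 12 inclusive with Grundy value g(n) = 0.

Compute g(0), g(1), … for moves {3, 4, 6, 7}:
k:     0  1  2  3  4  5  6  7  8  9 10 11 12
g(k):  0  0  0  1  1  1  2  2  2  3  0  0  0
The P-positions (g = 0) in 0..12 are 0, 1, 2, 10, 11, 12.

0, 1, 2, 10, 11, 12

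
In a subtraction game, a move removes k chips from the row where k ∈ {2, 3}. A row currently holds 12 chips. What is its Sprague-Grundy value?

1

Grundy values for subtraction set {2, 3}:
k:     0  1  2  3  4  5  6  7  8  9 10 11 12
g(k):  0  0  1  1  2  0  0  1  1  2  0  0  1
So g(12) = 1.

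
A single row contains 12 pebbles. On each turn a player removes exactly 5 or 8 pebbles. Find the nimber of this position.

Grundy values for subtraction set {5, 8}:
g(0) = mex{} = 0
g(1) = mex{} = 0
g(2) = mex{} = 0
g(3) = mex{} = 0
g(4) = mex{} = 0
g(5) = mex{0} = 1
g(6) = mex{0} = 1
g(7) = mex{0} = 1
g(8) = mex{0} = 1
g(9) = mex{0} = 1
g(10) = mex{0,1} = 2
g(11) = mex{0,1} = 2
g(12) = mex{0,1} = 2
So g(12) = 2.

2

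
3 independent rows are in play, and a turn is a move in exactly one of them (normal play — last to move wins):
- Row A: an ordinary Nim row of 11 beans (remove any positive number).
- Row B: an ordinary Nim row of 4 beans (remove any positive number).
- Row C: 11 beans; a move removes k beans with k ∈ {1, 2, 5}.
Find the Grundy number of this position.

13

Row A is a plain Nim row of size 11, so its Grundy value is 11.
Row B is a plain Nim row of size 4, so its Grundy value is 4.
Build the Grundy sequence for row C with g(k) = mex{g(k−s) : s ∈ {1, 2, 5}, s ≤ k}:
k:     0  1  2  3  4  5  6  7  8  9 10 11
g(k):  0  1  2  0  1  2  0  1  2  0  1  2
So g(11) = 2.
By the Sprague-Grundy theorem, the Grundy value of a sum of independent games is the XOR of the component values.
Combined value = 11 XOR 4 XOR 2 = 13.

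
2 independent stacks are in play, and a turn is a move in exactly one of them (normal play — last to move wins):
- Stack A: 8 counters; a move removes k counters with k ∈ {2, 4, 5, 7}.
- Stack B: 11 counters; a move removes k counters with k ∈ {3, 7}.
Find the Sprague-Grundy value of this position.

4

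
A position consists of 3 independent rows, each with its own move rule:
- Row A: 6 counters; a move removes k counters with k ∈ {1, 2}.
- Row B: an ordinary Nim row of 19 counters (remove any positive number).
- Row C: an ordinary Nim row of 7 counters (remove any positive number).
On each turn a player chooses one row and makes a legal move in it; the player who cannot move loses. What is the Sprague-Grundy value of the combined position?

20

Grundy values for row A (subtraction set {1, 2}):
k:     0  1  2  3  4  5  6
g(k):  0  1  2  0  1  2  0
So g(6) = 0.
Row B is a plain Nim row of size 19, so its Grundy value is 19.
Row C is a plain Nim row of size 7, so its Grundy value is 7.
The value of a disjunctive sum is the nim-sum of the parts.
Combined value = 0 ⊕ 19 ⊕ 7 = 20.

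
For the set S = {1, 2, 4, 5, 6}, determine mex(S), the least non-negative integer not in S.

0 is not in the set, so the mex is 0.

0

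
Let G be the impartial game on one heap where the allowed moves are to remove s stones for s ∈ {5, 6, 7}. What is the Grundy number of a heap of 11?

2

Compute g(0), g(1), … for moves {5, 6, 7}:
k:     0  1  2  3  4  5  6  7  8  9 10 11
g(k):  0  0  0  0  0  1  1  1  1  1  2  2
So g(11) = 2.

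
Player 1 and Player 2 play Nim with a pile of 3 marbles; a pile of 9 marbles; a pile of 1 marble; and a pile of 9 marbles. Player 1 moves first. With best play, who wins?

Bitwise XOR of the heap sizes:
  0011  (3)
  1001  (9)
  0001  (1)
  1001  (9)
  ----
  0010  (2)
The nim-sum is 2 ≠ 0, so this is an N-position: the player to move can win; Player 1 has a winning move.

Player 1 wins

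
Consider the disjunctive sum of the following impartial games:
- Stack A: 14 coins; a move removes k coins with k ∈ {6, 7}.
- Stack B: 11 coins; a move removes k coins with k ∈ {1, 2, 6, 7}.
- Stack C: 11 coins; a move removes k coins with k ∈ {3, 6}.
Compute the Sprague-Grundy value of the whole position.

0

For stack A, compute g(0), g(1), … with moves {6, 7}:
k:     0  1  2  3  4  5  6  7  8  9 10 11 12 13 14
g(k):  0  0  0  0  0  0  1  1  1  1  1  1  2  0  0
So g(14) = 0.
Grundy values for stack B (subtraction set {1, 2, 6, 7}):
k:     0  1  2  3  4  5  6  7  8  9 10 11
g(k):  0  1  2  0  1  2  3  4  0  1  2  0
So g(11) = 0.
Build the Grundy sequence for stack C with g(k) = mex{g(k−s) : s ∈ {3, 6}, s ≤ k}:
k:     0  1  2  3  4  5  6  7  8  9 10 11
g(k):  0  0  0  1  1  1  2  2  2  0  0  0
So g(11) = 0.
The value of a disjunctive sum is the nim-sum of the parts.
Combined value = 0 XOR 0 XOR 0 = 0.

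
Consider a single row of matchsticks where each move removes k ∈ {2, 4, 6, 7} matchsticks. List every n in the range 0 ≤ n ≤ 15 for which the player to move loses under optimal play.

Build the Grundy sequence with g(k) = mex{g(k−s) : s ∈ {2, 4, 6, 7}, s ≤ k}:
k:     0  1  2  3  4  5  6  7  8  9 10 11 12 13 14 15
g(k):  0  0  1  1  2  2  3  3  4  0  0  1  1  2  2  3
The P-positions (g = 0) in 0..15 are 0, 1, 9, 10.

0, 1, 9, 10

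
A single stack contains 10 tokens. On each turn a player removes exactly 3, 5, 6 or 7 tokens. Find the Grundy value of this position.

Build the Grundy sequence with g(k) = mex{g(k−s) : s ∈ {3, 5, 6, 7}, s ≤ k}:
g(0) = mex{} = 0
g(1) = mex{} = 0
g(2) = mex{} = 0
g(3) = mex{0} = 1
g(4) = mex{0} = 1
g(5) = mex{0} = 1
g(6) = mex{0,1} = 2
g(7) = mex{0,1} = 2
g(8) = mex{0,1} = 2
g(9) = mex{0,1,2} = 3
g(10) = mex{1,2} = 0
So g(10) = 0.

0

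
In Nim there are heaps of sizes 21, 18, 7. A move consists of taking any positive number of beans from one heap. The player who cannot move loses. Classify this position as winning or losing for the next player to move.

In binary:
  10101  (21)
  10010  (18)
  00111  (7)
  -----
  00000  (0)
The nim-sum is 0, so this is a P-position: the player to move is in a losing position under optimal play.

Losing position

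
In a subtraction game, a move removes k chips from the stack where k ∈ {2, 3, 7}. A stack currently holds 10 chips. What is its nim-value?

0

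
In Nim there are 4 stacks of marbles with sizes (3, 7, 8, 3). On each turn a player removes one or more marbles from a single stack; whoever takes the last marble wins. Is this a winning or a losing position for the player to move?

Winning position

Nim-sum: 3 ⊕ 7 ⊕ 8 ⊕ 3 = 15.
The nim-sum is 15 ≠ 0, so this is an N-position: the player to move can win.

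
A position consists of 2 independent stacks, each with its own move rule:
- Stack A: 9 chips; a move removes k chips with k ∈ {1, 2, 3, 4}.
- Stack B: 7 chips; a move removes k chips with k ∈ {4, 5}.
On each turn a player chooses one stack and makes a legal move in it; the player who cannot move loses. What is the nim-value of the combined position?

For stack A, compute g(0), g(1), … with moves {1, 2, 3, 4}:
k:     0  1  2  3  4  5  6  7  8  9
g(k):  0  1  2  3  4  0  1  2  3  4
So g(9) = 4.
Build the Grundy sequence for stack B with g(k) = mex{g(k−s) : s ∈ {4, 5}, s ≤ k}:
k:     0  1  2  3  4  5  6  7
g(k):  0  0  0  0  1  1  1  1
So g(7) = 1.
The value of a disjunctive sum is the nim-sum of the parts.
Combined value = 4 XOR 1 = 5.

5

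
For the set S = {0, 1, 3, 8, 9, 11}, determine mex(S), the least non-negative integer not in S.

2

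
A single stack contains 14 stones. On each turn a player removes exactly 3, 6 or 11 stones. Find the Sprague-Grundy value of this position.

Build the Grundy sequence with g(k) = mex{g(k−s) : s ∈ {3, 6, 11}, s ≤ k}:
k:     0  1  2  3  4  5  6  7  8  9 10 11 12 13 14
g(k):  0  0  0  1  1  1  2  2  2  0  0  3  1  1  0
So g(14) = 0.

0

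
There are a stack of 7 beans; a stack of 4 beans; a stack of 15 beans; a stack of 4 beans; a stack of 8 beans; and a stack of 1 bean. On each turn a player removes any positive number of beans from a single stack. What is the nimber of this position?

1

Write each in binary and XOR column by column:
  0111  (7)
  0100  (4)
  1111  (15)
  0100  (4)
  1000  (8)
  0001  (1)
  ----
  0001  (1)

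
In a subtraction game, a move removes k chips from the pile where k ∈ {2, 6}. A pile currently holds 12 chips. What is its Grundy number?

Grundy values for subtraction set {2, 6}:
g(0) = mex{} = 0
g(1) = mex{} = 0
g(2) = mex{0} = 1
g(3) = mex{0} = 1
g(4) = mex{1} = 0
g(5) = mex{1} = 0
g(6) = mex{0} = 1
g(7) = mex{0} = 1
g(8) = mex{1} = 0
g(9) = mex{1} = 0
g(10) = mex{0} = 1
g(11) = mex{0} = 1
g(12) = mex{1} = 0
So g(12) = 0.

0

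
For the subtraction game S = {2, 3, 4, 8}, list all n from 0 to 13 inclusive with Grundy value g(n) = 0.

Build the Grundy sequence with g(k) = mex{g(k−s) : s ∈ {2, 3, 4, 8}, s ≤ k}:
g(0) = mex{} = 0
g(1) = mex{} = 0
g(2) = mex{0} = 1
g(3) = mex{0} = 1
g(4) = mex{0,1} = 2
g(5) = mex{0,1} = 2
g(6) = mex{1,2} = 0
g(7) = mex{1,2} = 0
g(8) = mex{0,2} = 1
g(9) = mex{0,2} = 1
g(10) = mex{0,1} = 2
g(11) = mex{0,1} = 2
g(12) = mex{1,2} = 0
g(13) = mex{1,2} = 0
The P-positions (g = 0) in 0..13 are 0, 1, 6, 7, 12, 13.

0, 1, 6, 7, 12, 13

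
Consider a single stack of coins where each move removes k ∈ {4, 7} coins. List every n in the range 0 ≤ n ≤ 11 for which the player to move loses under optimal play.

Compute g(0), g(1), … for moves {4, 7}:
g(0) = mex{} = 0
g(1) = mex{} = 0
g(2) = mex{} = 0
g(3) = mex{} = 0
g(4) = mex{0} = 1
g(5) = mex{0} = 1
g(6) = mex{0} = 1
g(7) = mex{0} = 1
g(8) = mex{0,1} = 2
g(9) = mex{0,1} = 2
g(10) = mex{0,1} = 2
g(11) = mex{1} = 0
The P-positions (g = 0) in 0..11 are 0, 1, 2, 3, 11.

0, 1, 2, 3, 11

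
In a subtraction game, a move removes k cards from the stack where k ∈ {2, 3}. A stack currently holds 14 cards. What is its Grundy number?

2

Build the Grundy sequence with g(k) = mex{g(k−s) : s ∈ {2, 3}, s ≤ k}:
g(0) = mex{} = 0
g(1) = mex{} = 0
g(2) = mex{0} = 1
g(3) = mex{0} = 1
g(4) = mex{0,1} = 2
g(5) = mex{1} = 0
g(6) = mex{1,2} = 0
g(7) = mex{0,2} = 1
g(8) = mex{0} = 1
g(9) = mex{0,1} = 2
g(10) = mex{1} = 0
g(11) = mex{1,2} = 0
g(12) = mex{0,2} = 1
g(13) = mex{0} = 1
g(14) = mex{0,1} = 2
So g(14) = 2.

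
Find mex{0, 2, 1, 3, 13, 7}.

4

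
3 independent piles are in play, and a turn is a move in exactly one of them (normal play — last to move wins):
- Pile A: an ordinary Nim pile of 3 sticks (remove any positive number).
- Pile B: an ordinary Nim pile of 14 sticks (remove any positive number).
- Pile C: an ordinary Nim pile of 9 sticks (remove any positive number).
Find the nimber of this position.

Pile A is a plain Nim pile of size 3, so its Grundy value is 3.
Pile B is a plain Nim pile of size 14, so its Grundy value is 14.
Pile C is a plain Nim pile of size 9, so its Grundy value is 9.
The value of a disjunctive sum is the nim-sum of the parts.
Combined value = 3 ⊕ 14 ⊕ 9 = 4.

4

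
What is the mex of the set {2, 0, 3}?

0 is in the set but 1 is not, so the mex is 1.

1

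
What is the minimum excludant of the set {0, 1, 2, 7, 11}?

3

The values 0, 1, 2 are all present; 3 is the first non-negative integer missing from the set.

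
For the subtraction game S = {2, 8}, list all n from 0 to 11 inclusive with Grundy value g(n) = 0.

Grundy values for subtraction set {2, 8}:
k:     0  1  2  3  4  5  6  7  8  9 10 11
g(k):  0  0  1  1  0  0  1  1  2  2  0  0
The P-positions (g = 0) in 0..11 are 0, 1, 4, 5, 10, 11.

0, 1, 4, 5, 10, 11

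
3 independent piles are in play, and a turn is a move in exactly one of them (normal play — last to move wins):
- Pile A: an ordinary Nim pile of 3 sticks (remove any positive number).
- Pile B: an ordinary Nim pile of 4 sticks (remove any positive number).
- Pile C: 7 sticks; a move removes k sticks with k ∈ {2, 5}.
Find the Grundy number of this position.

7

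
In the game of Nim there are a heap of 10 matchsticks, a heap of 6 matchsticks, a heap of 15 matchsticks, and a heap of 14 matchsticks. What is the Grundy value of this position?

13

Nim-sum: 10 ⊕ 6 ⊕ 15 ⊕ 14 = 13.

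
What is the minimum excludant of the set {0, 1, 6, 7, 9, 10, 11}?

2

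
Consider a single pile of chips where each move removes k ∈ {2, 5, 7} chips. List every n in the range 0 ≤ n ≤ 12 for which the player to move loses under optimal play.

0, 1, 4, 10

Compute g(0), g(1), … for moves {2, 5, 7}:
g(0) = mex{} = 0
g(1) = mex{} = 0
g(2) = mex{0} = 1
g(3) = mex{0} = 1
g(4) = mex{1} = 0
g(5) = mex{0,1} = 2
g(6) = mex{0} = 1
g(7) = mex{0,1,2} = 3
g(8) = mex{0,1} = 2
g(9) = mex{0,1,3} = 2
g(10) = mex{1,2} = 0
g(11) = mex{0,1,2} = 3
g(12) = mex{0,2,3} = 1
The P-positions (g = 0) in 0..12 are 0, 1, 4, 10.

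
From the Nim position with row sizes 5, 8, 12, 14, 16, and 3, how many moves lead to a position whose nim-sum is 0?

1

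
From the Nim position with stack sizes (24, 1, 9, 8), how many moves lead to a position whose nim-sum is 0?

1

Nim-sum: 24 ^ 1 ^ 9 ^ 8 = 24.
The overall nim-sum is X = 24. A stack of size p has a winning move iff p XOR X < p (reduce it to p XOR X).
  24: 24 XOR 24 = 0 < 24 — winning move (to 0).
  1: 1 XOR 24 = 25 ≥ 1 — no move.
  9: 9 XOR 24 = 17 ≥ 9 — no move.
  8: 8 XOR 24 = 16 ≥ 8 — no move.
That gives 1 winning move.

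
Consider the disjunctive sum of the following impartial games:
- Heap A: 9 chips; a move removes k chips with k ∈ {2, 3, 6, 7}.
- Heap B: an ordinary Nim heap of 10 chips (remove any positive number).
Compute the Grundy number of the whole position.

10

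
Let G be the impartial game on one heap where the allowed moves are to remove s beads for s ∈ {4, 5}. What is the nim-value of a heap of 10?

0

Build the Grundy sequence with g(k) = mex{g(k−s) : s ∈ {4, 5}, s ≤ k}:
k:     0  1  2  3  4  5  6  7  8  9 10
g(k):  0  0  0  0  1  1  1  1  2  0  0
So g(10) = 0.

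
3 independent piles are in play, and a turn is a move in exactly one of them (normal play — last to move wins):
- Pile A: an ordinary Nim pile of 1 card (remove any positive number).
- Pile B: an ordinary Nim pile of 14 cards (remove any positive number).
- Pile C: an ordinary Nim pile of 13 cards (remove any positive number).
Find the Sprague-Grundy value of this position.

2

Pile A is a plain Nim pile of size 1, so its Grundy value is 1.
Pile B is a plain Nim pile of size 14, so its Grundy value is 14.
Pile C is a plain Nim pile of size 13, so its Grundy value is 13.
The value of a disjunctive sum is the nim-sum of the parts.
Combined value = 1 XOR 14 XOR 13 = 2.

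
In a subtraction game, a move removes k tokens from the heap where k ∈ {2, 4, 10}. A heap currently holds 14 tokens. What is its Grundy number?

1

Build the Grundy sequence with g(k) = mex{g(k−s) : s ∈ {2, 4, 10}, s ≤ k}:
k:     0  1  2  3  4  5  6  7  8  9 10 11 12 13 14
g(k):  0  0  1  1  2  2  0  0  1  1  2  2  0  0  1
So g(14) = 1.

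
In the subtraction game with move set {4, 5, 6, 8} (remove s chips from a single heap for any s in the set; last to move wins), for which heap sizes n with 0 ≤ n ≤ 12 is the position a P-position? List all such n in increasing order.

0, 1, 2, 3, 12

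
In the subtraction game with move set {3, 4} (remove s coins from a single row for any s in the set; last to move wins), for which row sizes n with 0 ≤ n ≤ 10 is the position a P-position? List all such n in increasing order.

0, 1, 2, 7, 8, 9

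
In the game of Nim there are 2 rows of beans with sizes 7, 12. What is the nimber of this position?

11

Write each in binary and XOR column by column:
  0111  (7)
  1100  (12)
  ----
  1011  (11)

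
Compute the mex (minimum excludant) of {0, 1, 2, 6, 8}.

3

The values 0, 1, 2 are all present; 3 is the first non-negative integer missing from the set.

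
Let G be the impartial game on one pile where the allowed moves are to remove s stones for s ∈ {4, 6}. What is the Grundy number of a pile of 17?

1

Build the Grundy sequence with g(k) = mex{g(k−s) : s ∈ {4, 6}, s ≤ k}:
k:     0  1  2  3  4  5  6  7  8  9 10 11 12 13 14 15 16 17
g(k):  0  0  0  0  1  1  1  1  2  2  0  0  0  0  1  1  1  1
So g(17) = 1.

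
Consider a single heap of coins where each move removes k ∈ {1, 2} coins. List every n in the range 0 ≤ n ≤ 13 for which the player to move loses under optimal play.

0, 3, 6, 9, 12

Compute g(0), g(1), … for moves {1, 2}:
g(0) = mex{} = 0
g(1) = mex{0} = 1
g(2) = mex{0,1} = 2
g(3) = mex{1,2} = 0
g(4) = mex{0,2} = 1
g(5) = mex{0,1} = 2
g(6) = mex{1,2} = 0
g(7) = mex{0,2} = 1
g(8) = mex{0,1} = 2
g(9) = mex{1,2} = 0
g(10) = mex{0,2} = 1
g(11) = mex{0,1} = 2
g(12) = mex{1,2} = 0
g(13) = mex{0,2} = 1
The P-positions (g = 0) in 0..13 are 0, 3, 6, 9, 12.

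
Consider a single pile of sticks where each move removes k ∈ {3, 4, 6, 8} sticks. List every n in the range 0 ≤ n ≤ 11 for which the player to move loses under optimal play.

Compute g(0), g(1), … for moves {3, 4, 6, 8}:
g(0) = mex{} = 0
g(1) = mex{} = 0
g(2) = mex{} = 0
g(3) = mex{0} = 1
g(4) = mex{0} = 1
g(5) = mex{0} = 1
g(6) = mex{0,1} = 2
g(7) = mex{0,1} = 2
g(8) = mex{0,1} = 2
g(9) = mex{0,1,2} = 3
g(10) = mex{0,1,2} = 3
g(11) = mex{1,2} = 0
The P-positions (g = 0) in 0..11 are 0, 1, 2, 11.

0, 1, 2, 11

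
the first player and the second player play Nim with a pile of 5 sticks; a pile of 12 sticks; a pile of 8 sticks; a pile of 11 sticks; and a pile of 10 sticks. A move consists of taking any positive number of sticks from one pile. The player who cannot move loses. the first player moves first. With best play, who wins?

Write each in binary and XOR column by column:
  0101  (5)
  1100  (12)
  1000  (8)
  1011  (11)
  1010  (10)
  ----
  0000  (0)
The nim-sum is 0, so this is a P-position: the player to move is in a losing position under optimal play; the first player is about to move from it and so loses — the second player wins.

the second player wins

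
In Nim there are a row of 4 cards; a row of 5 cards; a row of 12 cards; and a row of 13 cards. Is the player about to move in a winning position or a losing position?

Losing position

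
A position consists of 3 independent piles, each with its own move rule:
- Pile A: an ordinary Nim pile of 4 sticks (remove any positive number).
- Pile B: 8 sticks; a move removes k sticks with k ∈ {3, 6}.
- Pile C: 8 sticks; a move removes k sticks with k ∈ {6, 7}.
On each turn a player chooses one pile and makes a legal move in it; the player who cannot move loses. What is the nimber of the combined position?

7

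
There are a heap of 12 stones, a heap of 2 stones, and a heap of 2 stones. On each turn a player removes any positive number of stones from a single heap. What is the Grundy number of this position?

12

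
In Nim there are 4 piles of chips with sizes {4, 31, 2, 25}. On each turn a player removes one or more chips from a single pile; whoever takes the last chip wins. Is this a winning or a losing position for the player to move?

Losing position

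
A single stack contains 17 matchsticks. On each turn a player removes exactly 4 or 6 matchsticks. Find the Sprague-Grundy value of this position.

1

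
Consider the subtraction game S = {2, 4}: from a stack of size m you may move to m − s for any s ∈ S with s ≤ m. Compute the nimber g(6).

0

Build the Grundy sequence with g(k) = mex{g(k−s) : s ∈ {2, 4}, s ≤ k}:
g(0) = mex{} = 0
g(1) = mex{} = 0
g(2) = mex{0} = 1
g(3) = mex{0} = 1
g(4) = mex{0,1} = 2
g(5) = mex{0,1} = 2
g(6) = mex{1,2} = 0
So g(6) = 0.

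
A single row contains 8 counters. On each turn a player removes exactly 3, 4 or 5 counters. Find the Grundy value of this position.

0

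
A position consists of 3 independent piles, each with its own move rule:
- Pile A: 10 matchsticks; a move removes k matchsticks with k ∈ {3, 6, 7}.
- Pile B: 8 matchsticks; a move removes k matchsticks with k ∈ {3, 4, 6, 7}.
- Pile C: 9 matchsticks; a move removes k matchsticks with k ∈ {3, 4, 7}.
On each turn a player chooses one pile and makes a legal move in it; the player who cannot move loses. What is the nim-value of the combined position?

1

For pile A, compute g(0), g(1), … with moves {3, 6, 7}:
g(0) = mex{} = 0
g(1) = mex{} = 0
g(2) = mex{} = 0
g(3) = mex{0} = 1
g(4) = mex{0} = 1
g(5) = mex{0} = 1
g(6) = mex{0,1} = 2
g(7) = mex{0,1} = 2
g(8) = mex{0,1} = 2
g(9) = mex{0,1,2} = 3
g(10) = mex{1,2} = 0
So g(10) = 0.
For pile B, compute g(0), g(1), … with moves {3, 4, 6, 7}:
g(0) = mex{} = 0
g(1) = mex{} = 0
g(2) = mex{} = 0
g(3) = mex{0} = 1
g(4) = mex{0} = 1
g(5) = mex{0} = 1
g(6) = mex{0,1} = 2
g(7) = mex{0,1} = 2
g(8) = mex{0,1} = 2
So g(8) = 2.
For pile C, compute g(0), g(1), … with moves {3, 4, 7}:
g(0) = mex{} = 0
g(1) = mex{} = 0
g(2) = mex{} = 0
g(3) = mex{0} = 1
g(4) = mex{0} = 1
g(5) = mex{0} = 1
g(6) = mex{0,1} = 2
g(7) = mex{0,1} = 2
g(8) = mex{0,1} = 2
g(9) = mex{0,1,2} = 3
So g(9) = 3.
The value of a disjunctive sum is the nim-sum of the parts.
Combined value = 0 ⊕ 2 ⊕ 3 = 1.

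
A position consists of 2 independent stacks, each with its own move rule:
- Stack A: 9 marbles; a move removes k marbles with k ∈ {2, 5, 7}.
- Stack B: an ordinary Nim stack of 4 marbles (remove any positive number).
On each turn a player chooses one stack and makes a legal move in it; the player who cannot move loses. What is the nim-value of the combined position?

For stack A, compute g(0), g(1), … with moves {2, 5, 7}:
g(0) = mex{} = 0
g(1) = mex{} = 0
g(2) = mex{0} = 1
g(3) = mex{0} = 1
g(4) = mex{1} = 0
g(5) = mex{0,1} = 2
g(6) = mex{0} = 1
g(7) = mex{0,1,2} = 3
g(8) = mex{0,1} = 2
g(9) = mex{0,1,3} = 2
So g(9) = 2.
Stack B is a plain Nim stack of size 4, so its Grundy value is 4.
The value of a disjunctive sum is the nim-sum of the parts.
Combined value = 2 XOR 4 = 6.

6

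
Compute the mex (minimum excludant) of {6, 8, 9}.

0 is not in the set, so the mex is 0.

0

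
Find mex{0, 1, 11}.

The values 0, 1 are all present; 2 is the first non-negative integer missing from the set.

2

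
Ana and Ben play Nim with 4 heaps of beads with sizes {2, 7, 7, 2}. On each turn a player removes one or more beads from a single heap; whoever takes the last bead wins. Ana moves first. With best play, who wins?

Compute the nim-sum pairwise:
2 XOR 7 = 5
5 XOR 7 = 2
2 XOR 2 = 0
The nim-sum is 0, so this is a P-position: the player to move is in a losing position under optimal play; Ana is about to move from it and so loses — Ben wins.

Ben wins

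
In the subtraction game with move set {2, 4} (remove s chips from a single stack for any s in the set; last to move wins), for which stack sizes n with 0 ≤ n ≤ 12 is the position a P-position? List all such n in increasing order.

0, 1, 6, 7, 12

Build the Grundy sequence with g(k) = mex{g(k−s) : s ∈ {2, 4}, s ≤ k}:
k:     0  1  2  3  4  5  6  7  8  9 10 11 12
g(k):  0  0  1  1  2  2  0  0  1  1  2  2  0
The P-positions (g = 0) in 0..12 are 0, 1, 6, 7, 12.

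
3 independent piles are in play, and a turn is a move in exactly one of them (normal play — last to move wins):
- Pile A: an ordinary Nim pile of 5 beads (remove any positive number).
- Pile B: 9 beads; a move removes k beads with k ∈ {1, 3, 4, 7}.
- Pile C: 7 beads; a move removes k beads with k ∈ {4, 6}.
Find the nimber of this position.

Pile A is a plain Nim pile of size 5, so its Grundy value is 5.
For pile B, compute g(0), g(1), … with moves {1, 3, 4, 7}:
g(0) = mex{} = 0
g(1) = mex{0} = 1
g(2) = mex{1} = 0
g(3) = mex{0} = 1
g(4) = mex{0,1} = 2
g(5) = mex{0,1,2} = 3
g(6) = mex{0,1,3} = 2
g(7) = mex{0,1,2} = 3
g(8) = mex{1,2,3} = 0
g(9) = mex{0,2,3} = 1
So g(9) = 1.
Grundy values for pile C (subtraction set {4, 6}):
g(0) = mex{} = 0
g(1) = mex{} = 0
g(2) = mex{} = 0
g(3) = mex{} = 0
g(4) = mex{0} = 1
g(5) = mex{0} = 1
g(6) = mex{0} = 1
g(7) = mex{0} = 1
So g(7) = 1.
By the Sprague-Grundy theorem, the Grundy value of a sum of independent games is the XOR of the component values.
Combined value = 5 XOR 1 XOR 1 = 5.

5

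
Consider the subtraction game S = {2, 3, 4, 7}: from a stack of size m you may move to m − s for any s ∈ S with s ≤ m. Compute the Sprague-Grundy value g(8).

Build the Grundy sequence with g(k) = mex{g(k−s) : s ∈ {2, 3, 4, 7}, s ≤ k}:
k:     0  1  2  3  4  5  6  7  8
g(k):  0  0  1  1  2  2  0  3  1
So g(8) = 1.

1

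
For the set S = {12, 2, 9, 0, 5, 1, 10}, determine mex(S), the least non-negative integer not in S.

3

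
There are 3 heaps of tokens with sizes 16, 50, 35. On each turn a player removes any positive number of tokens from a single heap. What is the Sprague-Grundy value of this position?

Write each in binary and XOR column by column:
  010000  (16)
  110010  (50)
  100011  (35)
  ------
  000001  (1)

1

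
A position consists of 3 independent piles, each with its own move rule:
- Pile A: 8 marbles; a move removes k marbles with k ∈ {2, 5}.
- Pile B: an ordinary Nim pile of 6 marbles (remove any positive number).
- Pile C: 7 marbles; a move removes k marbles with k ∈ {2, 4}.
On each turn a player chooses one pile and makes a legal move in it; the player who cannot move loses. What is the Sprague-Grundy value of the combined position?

6

Grundy values for pile A (subtraction set {2, 5}):
g(0) = mex{} = 0
g(1) = mex{} = 0
g(2) = mex{0} = 1
g(3) = mex{0} = 1
g(4) = mex{1} = 0
g(5) = mex{0,1} = 2
g(6) = mex{0} = 1
g(7) = mex{1,2} = 0
g(8) = mex{1} = 0
So g(8) = 0.
Pile B is a plain Nim pile of size 6, so its Grundy value is 6.
Grundy values for pile C (subtraction set {2, 4}):
k:     0  1  2  3  4  5  6  7
g(k):  0  0  1  1  2  2  0  0
So g(7) = 0.
By the Sprague-Grundy theorem, the Grundy value of a sum of independent games is the XOR of the component values.
Combined value = 0 ⊕ 6 ⊕ 0 = 6.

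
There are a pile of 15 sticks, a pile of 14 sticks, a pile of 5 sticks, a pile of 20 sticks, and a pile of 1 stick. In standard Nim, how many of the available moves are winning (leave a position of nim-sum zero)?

1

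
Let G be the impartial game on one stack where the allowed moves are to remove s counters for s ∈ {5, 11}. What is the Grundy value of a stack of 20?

0

Grundy values for subtraction set {5, 11}:
k:     0  1  2  3  4  5  6  7  8  9 10 11 12 13 14 15 16 17 18 19 20
g(k):  0  0  0  0  0  1  1  1  1  1  0  2  2  2  2  1  0  0  0  0  0
So g(20) = 0.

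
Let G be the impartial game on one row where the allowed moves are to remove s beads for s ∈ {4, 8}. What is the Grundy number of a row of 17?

Grundy values for subtraction set {4, 8}:
k:     0  1  2  3  4  5  6  7  8  9 10 11 12 13 14 15 16 17
g(k):  0  0  0  0  1  1  1  1  2  2  2  2  0  0  0  0  1  1
So g(17) = 1.

1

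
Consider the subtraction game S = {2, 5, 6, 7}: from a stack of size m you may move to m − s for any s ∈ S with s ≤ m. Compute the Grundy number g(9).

2

Build the Grundy sequence with g(k) = mex{g(k−s) : s ∈ {2, 5, 6, 7}, s ≤ k}:
g(0) = mex{} = 0
g(1) = mex{} = 0
g(2) = mex{0} = 1
g(3) = mex{0} = 1
g(4) = mex{1} = 0
g(5) = mex{0,1} = 2
g(6) = mex{0} = 1
g(7) = mex{0,1,2} = 3
g(8) = mex{0,1} = 2
g(9) = mex{0,1,3} = 2
So g(9) = 2.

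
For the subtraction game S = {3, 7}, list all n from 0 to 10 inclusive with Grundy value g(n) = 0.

Compute g(0), g(1), … for moves {3, 7}:
k:     0  1  2  3  4  5  6  7  8  9 10
g(k):  0  0  0  1  1  1  0  2  2  1  0
The P-positions (g = 0) in 0..10 are 0, 1, 2, 6, 10.

0, 1, 2, 6, 10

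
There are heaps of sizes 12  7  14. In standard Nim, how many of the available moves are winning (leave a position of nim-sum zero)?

3

Write each in binary and XOR column by column:
  1100  (12)
  0111  (7)
  1110  (14)
  ----
  0101  (5)
The overall nim-sum is X = 5. A heap of size p has a winning move iff p XOR X < p (reduce it to p XOR X).
  12: 12 XOR 5 = 9 < 12 — winning move (to 9).
  7: 7 XOR 5 = 2 < 7 — winning move (to 2).
  14: 14 XOR 5 = 11 < 14 — winning move (to 11).
That gives 3 winning moves.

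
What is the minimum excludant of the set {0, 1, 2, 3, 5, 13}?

The values 0, 1, 2, 3 are all present; 4 is the first non-negative integer missing from the set.

4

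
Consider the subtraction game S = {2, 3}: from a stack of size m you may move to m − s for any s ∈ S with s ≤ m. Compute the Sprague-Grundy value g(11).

0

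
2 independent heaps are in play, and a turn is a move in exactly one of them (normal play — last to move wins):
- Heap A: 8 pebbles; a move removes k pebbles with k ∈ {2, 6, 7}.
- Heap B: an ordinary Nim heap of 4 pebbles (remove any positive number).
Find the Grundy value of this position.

6

Grundy values for heap A (subtraction set {2, 6, 7}):
g(0) = mex{} = 0
g(1) = mex{} = 0
g(2) = mex{0} = 1
g(3) = mex{0} = 1
g(4) = mex{1} = 0
g(5) = mex{1} = 0
g(6) = mex{0} = 1
g(7) = mex{0} = 1
g(8) = mex{0,1} = 2
So g(8) = 2.
Heap B is a plain Nim heap of size 4, so its Grundy value is 4.
The value of a disjunctive sum is the nim-sum of the parts.
Combined value = 2 ⊕ 4 = 6.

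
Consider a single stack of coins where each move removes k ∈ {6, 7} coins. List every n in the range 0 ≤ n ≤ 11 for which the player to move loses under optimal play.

0, 1, 2, 3, 4, 5

Grundy values for subtraction set {6, 7}:
k:     0  1  2  3  4  5  6  7  8  9 10 11
g(k):  0  0  0  0  0  0  1  1  1  1  1  1
The P-positions (g = 0) in 0..11 are 0, 1, 2, 3, 4, 5.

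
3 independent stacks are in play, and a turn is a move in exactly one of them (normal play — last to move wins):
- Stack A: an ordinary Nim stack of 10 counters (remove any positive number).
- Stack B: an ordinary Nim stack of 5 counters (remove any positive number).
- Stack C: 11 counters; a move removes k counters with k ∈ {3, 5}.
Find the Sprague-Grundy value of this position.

Stack A is a plain Nim stack of size 10, so its Grundy value is 10.
Stack B is a plain Nim stack of size 5, so its Grundy value is 5.
Grundy values for stack C (subtraction set {3, 5}):
k:     0  1  2  3  4  5  6  7  8  9 10 11
g(k):  0  0  0  1  1  1  2  2  0  0  0  1
So g(11) = 1.
The value of a disjunctive sum is the nim-sum of the parts.
Combined value = 10 XOR 5 XOR 1 = 14.

14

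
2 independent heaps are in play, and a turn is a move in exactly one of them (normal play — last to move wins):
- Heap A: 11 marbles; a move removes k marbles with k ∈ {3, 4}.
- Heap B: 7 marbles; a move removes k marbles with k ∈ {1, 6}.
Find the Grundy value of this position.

1

Grundy values for heap A (subtraction set {3, 4}):
k:     0  1  2  3  4  5  6  7  8  9 10 11
g(k):  0  0  0  1  1  1  2  0  0  0  1  1
So g(11) = 1.
Build the Grundy sequence for heap B with g(k) = mex{g(k−s) : s ∈ {1, 6}, s ≤ k}:
k:     0  1  2  3  4  5  6  7
g(k):  0  1  0  1  0  1  2  0
So g(7) = 0.
By the Sprague-Grundy theorem, the Grundy value of a sum of independent games is the XOR of the component values.
Combined value = 1 XOR 0 = 1.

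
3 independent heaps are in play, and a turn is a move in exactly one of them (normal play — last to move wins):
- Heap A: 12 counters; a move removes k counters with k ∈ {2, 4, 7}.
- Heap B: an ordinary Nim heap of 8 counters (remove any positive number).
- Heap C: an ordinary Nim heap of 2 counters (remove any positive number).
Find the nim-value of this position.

10

Grundy values for heap A (subtraction set {2, 4, 7}):
k:     0  1  2  3  4  5  6  7  8  9 10 11 12
g(k):  0  0  1  1  2  2  0  3  1  0  2  1  0
So g(12) = 0.
Heap B is a plain Nim heap of size 8, so its Grundy value is 8.
Heap C is a plain Nim heap of size 2, so its Grundy value is 2.
By the Sprague-Grundy theorem, the Grundy value of a sum of independent games is the XOR of the component values.
Combined value = 0 ⊕ 8 ⊕ 2 = 10.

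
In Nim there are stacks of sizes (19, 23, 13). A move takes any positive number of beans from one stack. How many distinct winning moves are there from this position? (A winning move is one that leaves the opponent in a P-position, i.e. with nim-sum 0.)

1

Compute the nim-sum pairwise:
19 ⊕ 23 = 4
4 ⊕ 13 = 9
The overall nim-sum is X = 9. A stack of size p has a winning move iff p XOR X < p (reduce it to p XOR X).
  19: 19 XOR 9 = 26 ≥ 19 — no move.
  23: 23 XOR 9 = 30 ≥ 23 — no move.
  13: 13 XOR 9 = 4 < 13 — winning move (to 4).
That gives 1 winning move.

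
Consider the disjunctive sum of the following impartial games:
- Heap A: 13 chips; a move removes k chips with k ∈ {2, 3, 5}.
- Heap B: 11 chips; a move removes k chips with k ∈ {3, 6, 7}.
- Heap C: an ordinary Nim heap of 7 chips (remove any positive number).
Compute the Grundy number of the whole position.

4

For heap A, compute g(0), g(1), … with moves {2, 3, 5}:
k:     0  1  2  3  4  5  6  7  8  9 10 11 12 13
g(k):  0  0  1  1  2  2  3  0  0  1  1  2  2  3
So g(13) = 3.
Grundy values for heap B (subtraction set {3, 6, 7}):
g(0) = mex{} = 0
g(1) = mex{} = 0
g(2) = mex{} = 0
g(3) = mex{0} = 1
g(4) = mex{0} = 1
g(5) = mex{0} = 1
g(6) = mex{0,1} = 2
g(7) = mex{0,1} = 2
g(8) = mex{0,1} = 2
g(9) = mex{0,1,2} = 3
g(10) = mex{1,2} = 0
g(11) = mex{1,2} = 0
So g(11) = 0.
Heap C is a plain Nim heap of size 7, so its Grundy value is 7.
By the Sprague-Grundy theorem, the Grundy value of a sum of independent games is the XOR of the component values.
Combined value = 3 ⊕ 0 ⊕ 7 = 4.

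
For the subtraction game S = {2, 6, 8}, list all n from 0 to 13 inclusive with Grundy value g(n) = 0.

Grundy values for subtraction set {2, 6, 8}:
k:     0  1  2  3  4  5  6  7  8  9 10 11 12 13
g(k):  0  0  1  1  0  0  1  1  2  2  3  3  2  2
The P-positions (g = 0) in 0..13 are 0, 1, 4, 5.

0, 1, 4, 5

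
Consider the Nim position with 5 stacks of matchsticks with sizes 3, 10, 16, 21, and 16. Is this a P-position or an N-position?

Bitwise XOR of the heap sizes:
  00011  (3)
  01010  (10)
  10000  (16)
  10101  (21)
  10000  (16)
  -----
  11100  (28)
The nim-sum is 28 ≠ 0, so this is an N-position: the player to move can win.

N-position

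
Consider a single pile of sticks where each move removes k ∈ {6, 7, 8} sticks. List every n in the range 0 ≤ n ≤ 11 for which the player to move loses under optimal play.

Grundy values for subtraction set {6, 7, 8}:
g(0) = mex{} = 0
g(1) = mex{} = 0
g(2) = mex{} = 0
g(3) = mex{} = 0
g(4) = mex{} = 0
g(5) = mex{} = 0
g(6) = mex{0} = 1
g(7) = mex{0} = 1
g(8) = mex{0} = 1
g(9) = mex{0} = 1
g(10) = mex{0} = 1
g(11) = mex{0} = 1
The P-positions (g = 0) in 0..11 are 0, 1, 2, 3, 4, 5.

0, 1, 2, 3, 4, 5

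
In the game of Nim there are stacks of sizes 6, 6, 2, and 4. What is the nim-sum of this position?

6

Compute the nim-sum pairwise:
6 ^ 6 = 0
0 ^ 2 = 2
2 ^ 4 = 6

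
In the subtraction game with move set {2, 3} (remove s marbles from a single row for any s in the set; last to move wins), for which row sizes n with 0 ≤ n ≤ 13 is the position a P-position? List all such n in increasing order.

0, 1, 5, 6, 10, 11

Grundy values for subtraction set {2, 3}:
k:     0  1  2  3  4  5  6  7  8  9 10 11 12 13
g(k):  0  0  1  1  2  0  0  1  1  2  0  0  1  1
The P-positions (g = 0) in 0..13 are 0, 1, 5, 6, 10, 11.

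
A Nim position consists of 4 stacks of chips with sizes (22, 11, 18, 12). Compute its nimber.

3

Nim-sum: 22 ^ 11 ^ 18 ^ 12 = 3.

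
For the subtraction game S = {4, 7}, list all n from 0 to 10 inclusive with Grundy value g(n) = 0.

Compute g(0), g(1), … for moves {4, 7}:
k:     0  1  2  3  4  5  6  7  8  9 10
g(k):  0  0  0  0  1  1  1  1  2  2  2
The P-positions (g = 0) in 0..10 are 0, 1, 2, 3.

0, 1, 2, 3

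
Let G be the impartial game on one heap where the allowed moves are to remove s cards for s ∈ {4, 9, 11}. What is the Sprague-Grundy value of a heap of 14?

3

Compute g(0), g(1), … for moves {4, 9, 11}:
g(0) = mex{} = 0
g(1) = mex{} = 0
g(2) = mex{} = 0
g(3) = mex{} = 0
g(4) = mex{0} = 1
g(5) = mex{0} = 1
g(6) = mex{0} = 1
g(7) = mex{0} = 1
g(8) = mex{1} = 0
g(9) = mex{0,1} = 2
g(10) = mex{0,1} = 2
g(11) = mex{0,1} = 2
g(12) = mex{0} = 1
g(13) = mex{0,1,2} = 3
g(14) = mex{0,1,2} = 3
So g(14) = 3.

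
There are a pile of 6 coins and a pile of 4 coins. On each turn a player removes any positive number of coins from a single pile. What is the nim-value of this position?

2

Nim-sum: 6 ⊕ 4 = 2.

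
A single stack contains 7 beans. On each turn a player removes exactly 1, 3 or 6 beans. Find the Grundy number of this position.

Grundy values for subtraction set {1, 3, 6}:
k:     0  1  2  3  4  5  6  7
g(k):  0  1  0  1  0  1  2  3
So g(7) = 3.

3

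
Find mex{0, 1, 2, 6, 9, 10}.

The values 0, 1, 2 are all present; 3 is the first non-negative integer missing from the set.

3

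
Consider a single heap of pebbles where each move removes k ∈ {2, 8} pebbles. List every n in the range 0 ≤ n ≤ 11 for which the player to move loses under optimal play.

0, 1, 4, 5, 10, 11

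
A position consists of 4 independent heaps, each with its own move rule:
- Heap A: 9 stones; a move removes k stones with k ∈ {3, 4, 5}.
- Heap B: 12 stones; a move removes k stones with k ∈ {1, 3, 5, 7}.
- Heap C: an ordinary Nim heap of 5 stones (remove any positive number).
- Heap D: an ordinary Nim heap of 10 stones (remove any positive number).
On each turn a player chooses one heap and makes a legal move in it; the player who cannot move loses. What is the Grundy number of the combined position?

Build the Grundy sequence for heap A with g(k) = mex{g(k−s) : s ∈ {3, 4, 5}, s ≤ k}:
k:     0  1  2  3  4  5  6  7  8  9
g(k):  0  0  0  1  1  1  2  2  0  0
So g(9) = 0.
Grundy values for heap B (subtraction set {1, 3, 5, 7}):
k:     0  1  2  3  4  5  6  7  8  9 10 11 12
g(k):  0  1  0  1  0  1  0  1  0  1  0  1  0
So g(12) = 0.
Heap C is a plain Nim heap of size 5, so its Grundy value is 5.
Heap D is a plain Nim heap of size 10, so its Grundy value is 10.
The value of a disjunctive sum is the nim-sum of the parts.
Combined value = 0 XOR 0 XOR 5 XOR 10 = 15.

15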